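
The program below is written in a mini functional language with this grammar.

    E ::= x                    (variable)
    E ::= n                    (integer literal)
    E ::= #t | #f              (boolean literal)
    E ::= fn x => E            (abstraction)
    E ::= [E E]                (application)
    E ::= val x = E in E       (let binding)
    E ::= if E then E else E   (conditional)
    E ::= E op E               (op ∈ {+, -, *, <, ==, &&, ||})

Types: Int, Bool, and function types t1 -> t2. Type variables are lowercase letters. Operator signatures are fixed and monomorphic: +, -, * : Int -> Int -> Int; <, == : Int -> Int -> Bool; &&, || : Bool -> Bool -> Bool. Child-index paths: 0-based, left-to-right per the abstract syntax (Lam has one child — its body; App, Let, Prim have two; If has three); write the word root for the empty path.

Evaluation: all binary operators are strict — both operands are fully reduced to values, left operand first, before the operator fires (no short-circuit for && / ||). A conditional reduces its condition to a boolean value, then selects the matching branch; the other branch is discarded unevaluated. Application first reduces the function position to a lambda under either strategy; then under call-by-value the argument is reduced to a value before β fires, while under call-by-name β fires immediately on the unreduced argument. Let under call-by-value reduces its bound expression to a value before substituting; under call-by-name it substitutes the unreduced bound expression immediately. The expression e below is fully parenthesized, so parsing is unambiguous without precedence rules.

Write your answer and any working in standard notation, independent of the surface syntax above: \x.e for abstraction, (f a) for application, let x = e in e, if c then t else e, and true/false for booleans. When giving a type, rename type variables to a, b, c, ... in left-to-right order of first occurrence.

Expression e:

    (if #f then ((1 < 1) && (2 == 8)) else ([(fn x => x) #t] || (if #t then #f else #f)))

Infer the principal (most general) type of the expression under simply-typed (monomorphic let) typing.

Answer: Bool

Derivation:
  unify Bool ~ Bool
  unify Int ~ Int
  unify Int ~ Int
  unify Bool ~ Bool
  unify Int ~ Int
  unify Int ~ Int
  unify Bool ~ Bool
x : a
\x._ : a -> a
  unify a -> a ~ Bool -> b
  unify a ~ Bool
  unify Bool ~ b
_ _ : Bool
  unify Bool ~ Bool
  unify Bool ~ Bool
  unify Bool ~ Bool
  unify Bool ~ Bool
  unify Bool ~ Bool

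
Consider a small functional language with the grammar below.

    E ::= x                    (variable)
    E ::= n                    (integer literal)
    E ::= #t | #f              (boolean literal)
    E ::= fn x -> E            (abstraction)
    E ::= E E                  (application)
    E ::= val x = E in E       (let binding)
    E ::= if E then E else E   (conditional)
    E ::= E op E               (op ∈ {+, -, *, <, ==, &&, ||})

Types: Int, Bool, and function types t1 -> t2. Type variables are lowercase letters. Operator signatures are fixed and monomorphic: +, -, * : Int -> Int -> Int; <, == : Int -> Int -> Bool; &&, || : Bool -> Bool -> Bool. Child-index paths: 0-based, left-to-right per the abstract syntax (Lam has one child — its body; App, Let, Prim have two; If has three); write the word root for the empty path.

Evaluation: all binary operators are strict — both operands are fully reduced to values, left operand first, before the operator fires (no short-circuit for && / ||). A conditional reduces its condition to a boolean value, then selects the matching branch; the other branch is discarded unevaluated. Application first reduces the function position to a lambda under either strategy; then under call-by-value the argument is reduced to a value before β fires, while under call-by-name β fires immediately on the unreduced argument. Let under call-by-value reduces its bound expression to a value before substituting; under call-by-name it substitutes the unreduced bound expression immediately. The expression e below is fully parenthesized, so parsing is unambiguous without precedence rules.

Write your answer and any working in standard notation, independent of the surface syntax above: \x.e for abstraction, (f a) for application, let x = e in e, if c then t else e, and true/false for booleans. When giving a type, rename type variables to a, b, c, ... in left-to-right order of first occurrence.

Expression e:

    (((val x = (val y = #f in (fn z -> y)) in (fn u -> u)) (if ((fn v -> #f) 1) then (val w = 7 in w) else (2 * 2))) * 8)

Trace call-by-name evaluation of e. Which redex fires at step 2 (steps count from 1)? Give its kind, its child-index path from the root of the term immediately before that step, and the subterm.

Answer: beta at 0 : ((\u.u) (if ((\v.false) 1) then (let w = 7 in w) else (2 * 2)))

Working:
step 0: (((let x = (let y = false in (\z.y)) in (\u.u)) (if ((\v.false) 1) then (let w = 7 in w) else (2 * 2))) * 8)
step 1: [let@0.0] (((\u.u) (if ((\v.false) 1) then (let w = 7 in w) else (2 * 2))) * 8)
step 2: [beta@0] ((if ((\v.false) 1) then (let w = 7 in w) else (2 * 2)) * 8)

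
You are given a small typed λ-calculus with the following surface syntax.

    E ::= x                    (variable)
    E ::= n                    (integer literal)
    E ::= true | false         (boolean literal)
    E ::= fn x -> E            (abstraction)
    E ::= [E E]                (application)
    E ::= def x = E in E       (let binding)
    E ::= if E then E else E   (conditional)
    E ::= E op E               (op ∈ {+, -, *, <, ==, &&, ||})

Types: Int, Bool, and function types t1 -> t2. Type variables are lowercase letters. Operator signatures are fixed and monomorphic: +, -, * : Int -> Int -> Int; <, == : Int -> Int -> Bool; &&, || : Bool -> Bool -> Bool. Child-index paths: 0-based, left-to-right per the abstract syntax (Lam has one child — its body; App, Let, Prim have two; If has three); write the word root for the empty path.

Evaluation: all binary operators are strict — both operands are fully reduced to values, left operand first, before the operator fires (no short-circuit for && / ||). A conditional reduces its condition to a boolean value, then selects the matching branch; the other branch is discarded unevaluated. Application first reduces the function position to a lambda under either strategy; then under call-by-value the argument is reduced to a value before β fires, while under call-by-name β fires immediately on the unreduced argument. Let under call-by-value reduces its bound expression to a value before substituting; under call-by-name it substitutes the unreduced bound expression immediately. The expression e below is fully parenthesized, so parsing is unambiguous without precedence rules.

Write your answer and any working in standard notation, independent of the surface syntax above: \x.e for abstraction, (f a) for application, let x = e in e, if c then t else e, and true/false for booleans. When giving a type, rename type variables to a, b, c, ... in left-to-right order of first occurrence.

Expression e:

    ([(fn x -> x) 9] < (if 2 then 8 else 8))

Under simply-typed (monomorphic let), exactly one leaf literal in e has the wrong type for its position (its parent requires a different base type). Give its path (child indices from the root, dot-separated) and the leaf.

Trace:
x : a
\x._ : a -> a
  unify a -> a ~ Int -> b
  unify a ~ Int
  unify Int ~ b
_ _ : Int
  unify Int ~ Int
  unify Int ~ Bool
  FAIL: mismatch Int ~ Bool

Answer: 1.0 : 2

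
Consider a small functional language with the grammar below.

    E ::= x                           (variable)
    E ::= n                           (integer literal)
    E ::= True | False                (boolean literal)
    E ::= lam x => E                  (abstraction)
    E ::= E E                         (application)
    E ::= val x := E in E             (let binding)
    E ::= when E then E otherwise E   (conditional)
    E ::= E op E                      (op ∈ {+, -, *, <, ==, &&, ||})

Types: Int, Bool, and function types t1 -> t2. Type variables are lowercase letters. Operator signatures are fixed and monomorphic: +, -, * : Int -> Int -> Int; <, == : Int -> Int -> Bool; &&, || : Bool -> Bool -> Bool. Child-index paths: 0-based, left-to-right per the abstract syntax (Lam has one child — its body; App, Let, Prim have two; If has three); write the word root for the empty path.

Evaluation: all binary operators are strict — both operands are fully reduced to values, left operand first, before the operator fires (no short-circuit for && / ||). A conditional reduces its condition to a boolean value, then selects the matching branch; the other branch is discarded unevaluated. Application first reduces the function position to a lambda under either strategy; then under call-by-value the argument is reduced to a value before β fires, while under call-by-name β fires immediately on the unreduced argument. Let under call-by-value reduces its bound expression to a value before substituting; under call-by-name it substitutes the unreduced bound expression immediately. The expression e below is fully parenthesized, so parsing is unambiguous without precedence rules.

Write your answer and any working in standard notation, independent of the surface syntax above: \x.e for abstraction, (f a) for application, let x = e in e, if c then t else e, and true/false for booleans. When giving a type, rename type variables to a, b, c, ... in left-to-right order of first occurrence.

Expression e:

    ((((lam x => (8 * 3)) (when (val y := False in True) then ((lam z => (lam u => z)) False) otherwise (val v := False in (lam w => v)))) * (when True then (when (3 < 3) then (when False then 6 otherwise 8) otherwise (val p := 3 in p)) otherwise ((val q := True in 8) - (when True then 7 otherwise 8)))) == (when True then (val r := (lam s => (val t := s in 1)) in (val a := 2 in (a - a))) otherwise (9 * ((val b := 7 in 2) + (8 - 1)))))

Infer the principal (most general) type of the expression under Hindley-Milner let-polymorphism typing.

Answer: Bool

Working:
  unify Int ~ Int
  unify Int ~ Int
\x._ : a -> Int
let y : Bool
  unify Bool ~ Bool
z : b
\u._ : c -> b
\z._ : b -> c -> b
  unify b -> c -> b ~ Bool -> d
  unify b ~ Bool
  unify c -> Bool ~ d
_ _ : c -> Bool
let v : Bool
v : Bool
\w._ : e -> Bool
  unify c -> Bool ~ e -> Bool
  unify c ~ e
  unify Bool ~ Bool
  unify a -> Int ~ (e -> Bool) -> f
  unify a ~ e -> Bool
  unify Int ~ f
_ _ : Int
  unify Int ~ Int
  unify Bool ~ Bool
  unify Int ~ Int
  unify Int ~ Int
  unify Bool ~ Bool
  unify Bool ~ Bool
  unify Int ~ Int
let p : Int
p : Int
  unify Int ~ Int
let q : Bool
  unify Int ~ Int
  unify Bool ~ Bool
  unify Int ~ Int
  unify Int ~ Int
  unify Int ~ Int
  unify Int ~ Int
  unify Int ~ Int
  unify Bool ~ Bool
s : g
let t : g
\s._ : g -> Int
let r : forall. g -> Int
let a : Int
a : Int
  unify Int ~ Int
a : Int
  unify Int ~ Int
  unify Int ~ Int
let b : Int
  unify Int ~ Int
  unify Int ~ Int
  unify Int ~ Int
  unify Int ~ Int
  unify Int ~ Int
  unify Int ~ Int
  unify Int ~ Int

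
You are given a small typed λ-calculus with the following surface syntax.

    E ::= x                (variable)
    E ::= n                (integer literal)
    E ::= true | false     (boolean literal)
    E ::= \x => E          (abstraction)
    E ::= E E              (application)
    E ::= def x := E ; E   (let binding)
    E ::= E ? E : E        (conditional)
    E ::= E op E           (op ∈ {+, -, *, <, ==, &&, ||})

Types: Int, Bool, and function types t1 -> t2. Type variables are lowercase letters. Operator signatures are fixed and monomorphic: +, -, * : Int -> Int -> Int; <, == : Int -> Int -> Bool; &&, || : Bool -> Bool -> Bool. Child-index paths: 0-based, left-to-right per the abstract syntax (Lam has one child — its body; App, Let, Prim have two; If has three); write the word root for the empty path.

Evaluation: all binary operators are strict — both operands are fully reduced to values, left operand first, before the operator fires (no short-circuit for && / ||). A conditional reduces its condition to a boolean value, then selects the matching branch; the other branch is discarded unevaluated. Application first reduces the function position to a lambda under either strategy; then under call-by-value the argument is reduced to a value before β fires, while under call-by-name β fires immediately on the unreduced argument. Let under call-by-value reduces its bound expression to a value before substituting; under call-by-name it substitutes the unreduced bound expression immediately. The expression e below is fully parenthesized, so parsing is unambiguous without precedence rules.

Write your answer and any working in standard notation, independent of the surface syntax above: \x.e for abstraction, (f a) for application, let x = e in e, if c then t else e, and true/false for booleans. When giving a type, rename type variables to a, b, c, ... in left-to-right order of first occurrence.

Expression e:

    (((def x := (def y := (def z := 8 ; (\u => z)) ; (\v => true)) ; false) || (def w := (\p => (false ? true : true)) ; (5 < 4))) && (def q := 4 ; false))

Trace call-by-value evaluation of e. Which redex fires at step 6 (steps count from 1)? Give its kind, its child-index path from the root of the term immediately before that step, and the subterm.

Trace:
step 0: (((let x = (let y = (let z = 8 in (\u.z)) in (\v.true)) in false) || (let w = (\p.(if false then true else true)) in (5 < 4))) && (let q = 4 in false))
step 1: [let@0.0.0.0] (((let x = (let y = (\u.8) in (\v.true)) in false) || (let w = (\p.(if false then true else true)) in (5 < 4))) && (let q = 4 in false))
step 2: [let@0.0.0] (((let x = (\v.true) in false) || (let w = (\p.(if false then true else true)) in (5 < 4))) && (let q = 4 in false))
step 3: [let@0.0] ((false || (let w = (\p.(if false then true else true)) in (5 < 4))) && (let q = 4 in false))
step 4: [let@0.1] ((false || (5 < 4)) && (let q = 4 in false))
step 5: [delta@0.1] ((false || false) && (let q = 4 in false))
step 6: [delta@0] (false && (let q = 4 in false))

Answer: delta at 0 : (false || false)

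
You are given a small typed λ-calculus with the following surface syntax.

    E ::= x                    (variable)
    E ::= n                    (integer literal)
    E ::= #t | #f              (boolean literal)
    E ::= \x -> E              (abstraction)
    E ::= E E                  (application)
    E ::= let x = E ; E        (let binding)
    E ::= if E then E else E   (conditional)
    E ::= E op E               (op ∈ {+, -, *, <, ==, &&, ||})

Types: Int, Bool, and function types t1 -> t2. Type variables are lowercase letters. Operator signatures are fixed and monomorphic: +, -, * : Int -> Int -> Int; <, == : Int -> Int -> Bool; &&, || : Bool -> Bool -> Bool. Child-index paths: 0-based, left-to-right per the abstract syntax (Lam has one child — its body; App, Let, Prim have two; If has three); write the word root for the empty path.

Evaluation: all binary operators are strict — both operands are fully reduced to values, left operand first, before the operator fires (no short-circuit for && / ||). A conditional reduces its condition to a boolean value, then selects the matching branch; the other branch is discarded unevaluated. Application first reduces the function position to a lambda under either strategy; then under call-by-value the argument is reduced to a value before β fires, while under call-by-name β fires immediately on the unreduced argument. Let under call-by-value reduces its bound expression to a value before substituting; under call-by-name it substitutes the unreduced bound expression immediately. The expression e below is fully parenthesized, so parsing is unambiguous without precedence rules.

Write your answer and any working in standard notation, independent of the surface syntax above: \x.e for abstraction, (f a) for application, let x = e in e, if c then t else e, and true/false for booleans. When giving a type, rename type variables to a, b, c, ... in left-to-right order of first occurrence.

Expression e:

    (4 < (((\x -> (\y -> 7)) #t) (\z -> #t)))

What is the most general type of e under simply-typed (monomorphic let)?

Answer: Bool

Working:
  unify Int ~ Int
\y._ : b -> Int
\x._ : a -> b -> Int
  unify a -> b -> Int ~ Bool -> c
  unify a ~ Bool
  unify b -> Int ~ c
_ _ : b -> Int
\z._ : d -> Bool
  unify b -> Int ~ (d -> Bool) -> e
  unify b ~ d -> Bool
  unify Int ~ e
_ _ : Int
  unify Int ~ Int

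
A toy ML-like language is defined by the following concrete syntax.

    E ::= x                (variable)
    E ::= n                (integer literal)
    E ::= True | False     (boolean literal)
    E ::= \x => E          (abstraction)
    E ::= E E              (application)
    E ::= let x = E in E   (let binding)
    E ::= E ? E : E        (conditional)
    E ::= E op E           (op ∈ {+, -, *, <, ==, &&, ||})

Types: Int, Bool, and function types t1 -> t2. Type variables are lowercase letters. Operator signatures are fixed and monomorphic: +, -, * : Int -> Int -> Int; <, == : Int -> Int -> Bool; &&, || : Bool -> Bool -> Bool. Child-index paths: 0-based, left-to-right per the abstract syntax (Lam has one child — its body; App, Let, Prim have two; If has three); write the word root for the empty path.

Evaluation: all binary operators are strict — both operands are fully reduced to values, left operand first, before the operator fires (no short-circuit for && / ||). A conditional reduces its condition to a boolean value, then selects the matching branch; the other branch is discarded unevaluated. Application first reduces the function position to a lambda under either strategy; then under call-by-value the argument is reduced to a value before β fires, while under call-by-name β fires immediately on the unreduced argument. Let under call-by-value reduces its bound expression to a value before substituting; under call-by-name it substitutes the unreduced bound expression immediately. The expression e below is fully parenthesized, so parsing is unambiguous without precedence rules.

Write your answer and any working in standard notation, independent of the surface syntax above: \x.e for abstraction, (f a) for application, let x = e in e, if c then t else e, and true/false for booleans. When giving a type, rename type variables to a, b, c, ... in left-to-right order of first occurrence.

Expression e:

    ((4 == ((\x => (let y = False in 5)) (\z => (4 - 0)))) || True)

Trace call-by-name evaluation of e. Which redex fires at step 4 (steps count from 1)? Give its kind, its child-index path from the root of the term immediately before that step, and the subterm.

Answer: delta at root : (false || true)

Trace:
step 0: ((4 == ((\x.(let y = false in 5)) (\z.(4 - 0)))) || true)
step 1: [beta@0.1] ((4 == (let y = false in 5)) || true)
step 2: [let@0.1] ((4 == 5) || true)
step 3: [delta@0] (false || true)
step 4: [delta@root] true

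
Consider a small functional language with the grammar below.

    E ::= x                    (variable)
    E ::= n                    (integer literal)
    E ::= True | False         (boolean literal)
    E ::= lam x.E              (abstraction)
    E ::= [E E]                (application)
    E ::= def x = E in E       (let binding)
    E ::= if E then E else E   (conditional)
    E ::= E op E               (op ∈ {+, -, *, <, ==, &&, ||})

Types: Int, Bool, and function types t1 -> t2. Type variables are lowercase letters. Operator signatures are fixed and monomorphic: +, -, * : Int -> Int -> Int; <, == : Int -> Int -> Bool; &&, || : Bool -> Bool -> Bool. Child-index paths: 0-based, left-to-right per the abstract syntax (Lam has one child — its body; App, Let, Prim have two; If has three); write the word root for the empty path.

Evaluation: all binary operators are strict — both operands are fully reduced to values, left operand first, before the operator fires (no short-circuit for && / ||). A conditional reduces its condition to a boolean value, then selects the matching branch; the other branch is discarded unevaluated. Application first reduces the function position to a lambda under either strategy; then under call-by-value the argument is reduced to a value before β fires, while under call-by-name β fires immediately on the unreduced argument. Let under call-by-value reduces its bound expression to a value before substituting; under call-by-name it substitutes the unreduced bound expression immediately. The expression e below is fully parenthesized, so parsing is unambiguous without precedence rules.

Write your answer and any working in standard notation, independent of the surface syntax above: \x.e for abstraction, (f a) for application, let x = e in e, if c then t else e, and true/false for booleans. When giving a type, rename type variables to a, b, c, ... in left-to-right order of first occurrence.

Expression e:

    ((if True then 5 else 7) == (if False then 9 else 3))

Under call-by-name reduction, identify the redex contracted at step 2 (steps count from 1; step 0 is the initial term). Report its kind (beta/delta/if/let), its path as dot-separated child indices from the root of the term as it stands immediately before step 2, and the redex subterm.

Answer: if at 1 : (if false then 9 else 3)

Derivation:
step 0: ((if true then 5 else 7) == (if false then 9 else 3))
step 1: [if@0] (5 == (if false then 9 else 3))
step 2: [if@1] (5 == 3)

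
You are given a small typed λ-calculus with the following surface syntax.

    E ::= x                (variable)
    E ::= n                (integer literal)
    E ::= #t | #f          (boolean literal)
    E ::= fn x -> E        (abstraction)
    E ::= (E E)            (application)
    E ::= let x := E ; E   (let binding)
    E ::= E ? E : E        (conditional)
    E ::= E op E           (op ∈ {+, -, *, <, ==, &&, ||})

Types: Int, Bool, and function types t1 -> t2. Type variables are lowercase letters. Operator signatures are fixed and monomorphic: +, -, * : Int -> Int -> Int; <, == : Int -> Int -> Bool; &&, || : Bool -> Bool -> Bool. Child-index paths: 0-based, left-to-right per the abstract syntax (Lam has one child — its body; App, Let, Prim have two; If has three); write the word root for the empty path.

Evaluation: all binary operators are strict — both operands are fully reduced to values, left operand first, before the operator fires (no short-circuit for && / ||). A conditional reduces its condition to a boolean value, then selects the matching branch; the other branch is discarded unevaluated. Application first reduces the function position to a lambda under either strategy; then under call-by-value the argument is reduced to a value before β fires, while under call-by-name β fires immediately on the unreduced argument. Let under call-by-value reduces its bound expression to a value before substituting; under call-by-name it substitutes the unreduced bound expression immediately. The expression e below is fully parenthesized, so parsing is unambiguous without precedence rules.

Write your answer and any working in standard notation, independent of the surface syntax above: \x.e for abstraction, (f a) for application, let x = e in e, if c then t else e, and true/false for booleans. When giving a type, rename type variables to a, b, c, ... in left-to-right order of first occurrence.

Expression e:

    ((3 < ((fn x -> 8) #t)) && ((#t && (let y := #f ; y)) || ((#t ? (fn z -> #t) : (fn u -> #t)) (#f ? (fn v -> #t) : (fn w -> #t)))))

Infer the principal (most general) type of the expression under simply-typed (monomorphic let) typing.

Answer: Bool

Trace:
  unify Int ~ Int
\x._ : a -> Int
  unify a -> Int ~ Bool -> b
  unify a ~ Bool
  unify Int ~ b
_ _ : Int
  unify Int ~ Int
  unify Bool ~ Bool
  unify Bool ~ Bool
let y : Bool
y : Bool
  unify Bool ~ Bool
  unify Bool ~ Bool
  unify Bool ~ Bool
\z._ : c -> Bool
\u._ : d -> Bool
  unify c -> Bool ~ d -> Bool
  unify c ~ d
  unify Bool ~ Bool
  unify Bool ~ Bool
\v._ : e -> Bool
\w._ : f -> Bool
  unify e -> Bool ~ f -> Bool
  unify e ~ f
  unify Bool ~ Bool
  unify d -> Bool ~ (f -> Bool) -> g
  unify d ~ f -> Bool
  unify Bool ~ g
_ _ : Bool
  unify Bool ~ Bool
  unify Bool ~ Bool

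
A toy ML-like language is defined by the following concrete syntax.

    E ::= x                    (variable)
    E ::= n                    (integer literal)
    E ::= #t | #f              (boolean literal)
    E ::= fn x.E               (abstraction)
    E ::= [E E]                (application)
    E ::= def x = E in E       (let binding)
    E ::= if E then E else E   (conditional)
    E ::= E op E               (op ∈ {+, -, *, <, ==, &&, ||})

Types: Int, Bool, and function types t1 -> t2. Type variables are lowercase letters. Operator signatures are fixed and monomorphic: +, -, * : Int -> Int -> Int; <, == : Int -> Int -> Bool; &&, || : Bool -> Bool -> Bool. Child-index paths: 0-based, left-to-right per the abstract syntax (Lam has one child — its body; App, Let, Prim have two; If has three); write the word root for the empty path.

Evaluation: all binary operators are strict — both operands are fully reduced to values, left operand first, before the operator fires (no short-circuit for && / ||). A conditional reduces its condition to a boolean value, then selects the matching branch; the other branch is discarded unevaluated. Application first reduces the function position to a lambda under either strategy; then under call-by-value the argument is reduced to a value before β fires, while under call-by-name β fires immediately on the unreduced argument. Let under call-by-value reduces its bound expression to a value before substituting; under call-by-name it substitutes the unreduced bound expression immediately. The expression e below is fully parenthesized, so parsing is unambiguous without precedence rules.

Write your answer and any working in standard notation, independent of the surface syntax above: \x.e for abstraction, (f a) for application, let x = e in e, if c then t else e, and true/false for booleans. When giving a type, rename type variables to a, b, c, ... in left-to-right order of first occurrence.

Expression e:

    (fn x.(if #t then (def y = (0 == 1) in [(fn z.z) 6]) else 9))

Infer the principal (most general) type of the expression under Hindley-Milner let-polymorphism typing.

Derivation:
  unify Bool ~ Bool
  unify Int ~ Int
  unify Int ~ Int
let y : Bool
z : b
\z._ : b -> b
  unify b -> b ~ Int -> c
  unify b ~ Int
  unify Int ~ c
_ _ : Int
  unify Int ~ Int
\x._ : a -> Int

Answer: a -> Int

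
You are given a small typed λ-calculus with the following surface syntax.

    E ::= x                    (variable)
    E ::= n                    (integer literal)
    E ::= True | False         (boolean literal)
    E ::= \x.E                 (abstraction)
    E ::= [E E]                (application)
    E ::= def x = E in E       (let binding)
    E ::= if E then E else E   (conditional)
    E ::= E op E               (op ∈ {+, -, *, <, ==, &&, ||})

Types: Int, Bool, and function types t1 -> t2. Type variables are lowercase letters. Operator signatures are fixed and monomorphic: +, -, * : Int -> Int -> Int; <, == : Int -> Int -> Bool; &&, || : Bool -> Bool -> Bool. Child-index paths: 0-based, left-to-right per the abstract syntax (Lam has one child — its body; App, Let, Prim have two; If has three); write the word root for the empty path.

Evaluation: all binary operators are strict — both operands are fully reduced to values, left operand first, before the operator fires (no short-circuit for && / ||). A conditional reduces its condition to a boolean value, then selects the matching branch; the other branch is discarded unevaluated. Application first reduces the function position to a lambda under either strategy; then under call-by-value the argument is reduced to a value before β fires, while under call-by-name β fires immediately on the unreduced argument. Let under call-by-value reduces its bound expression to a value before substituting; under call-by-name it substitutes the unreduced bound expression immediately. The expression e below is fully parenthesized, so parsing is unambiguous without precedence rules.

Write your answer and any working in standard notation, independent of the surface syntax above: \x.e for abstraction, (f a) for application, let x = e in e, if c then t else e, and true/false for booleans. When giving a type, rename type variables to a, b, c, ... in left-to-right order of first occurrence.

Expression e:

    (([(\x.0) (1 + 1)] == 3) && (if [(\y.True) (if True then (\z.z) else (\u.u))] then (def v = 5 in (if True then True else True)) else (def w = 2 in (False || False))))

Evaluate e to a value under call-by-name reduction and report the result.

Answer: false

Working:
step 0: ((((\x.0) (1 + 1)) == 3) && (if ((\y.true) (if true then (\z.z) else (\u.u))) then (let v = 5 in (if true then true else true)) else (let w = 2 in (false || false))))
step 1: [beta@0.0] ((0 == 3) && (if ((\y.true) (if true then (\z.z) else (\u.u))) then (let v = 5 in (if true then true else true)) else (let w = 2 in (false || false))))
step 2: [delta@0] (false && (if ((\y.true) (if true then (\z.z) else (\u.u))) then (let v = 5 in (if true then true else true)) else (let w = 2 in (false || false))))
step 3: [beta@1.0] (false && (if true then (let v = 5 in (if true then true else true)) else (let w = 2 in (false || false))))
step 4: [if@1] (false && (let v = 5 in (if true then true else true)))
step 5: [let@1] (false && (if true then true else true))
step 6: [if@1] (false && true)
step 7: [delta@root] false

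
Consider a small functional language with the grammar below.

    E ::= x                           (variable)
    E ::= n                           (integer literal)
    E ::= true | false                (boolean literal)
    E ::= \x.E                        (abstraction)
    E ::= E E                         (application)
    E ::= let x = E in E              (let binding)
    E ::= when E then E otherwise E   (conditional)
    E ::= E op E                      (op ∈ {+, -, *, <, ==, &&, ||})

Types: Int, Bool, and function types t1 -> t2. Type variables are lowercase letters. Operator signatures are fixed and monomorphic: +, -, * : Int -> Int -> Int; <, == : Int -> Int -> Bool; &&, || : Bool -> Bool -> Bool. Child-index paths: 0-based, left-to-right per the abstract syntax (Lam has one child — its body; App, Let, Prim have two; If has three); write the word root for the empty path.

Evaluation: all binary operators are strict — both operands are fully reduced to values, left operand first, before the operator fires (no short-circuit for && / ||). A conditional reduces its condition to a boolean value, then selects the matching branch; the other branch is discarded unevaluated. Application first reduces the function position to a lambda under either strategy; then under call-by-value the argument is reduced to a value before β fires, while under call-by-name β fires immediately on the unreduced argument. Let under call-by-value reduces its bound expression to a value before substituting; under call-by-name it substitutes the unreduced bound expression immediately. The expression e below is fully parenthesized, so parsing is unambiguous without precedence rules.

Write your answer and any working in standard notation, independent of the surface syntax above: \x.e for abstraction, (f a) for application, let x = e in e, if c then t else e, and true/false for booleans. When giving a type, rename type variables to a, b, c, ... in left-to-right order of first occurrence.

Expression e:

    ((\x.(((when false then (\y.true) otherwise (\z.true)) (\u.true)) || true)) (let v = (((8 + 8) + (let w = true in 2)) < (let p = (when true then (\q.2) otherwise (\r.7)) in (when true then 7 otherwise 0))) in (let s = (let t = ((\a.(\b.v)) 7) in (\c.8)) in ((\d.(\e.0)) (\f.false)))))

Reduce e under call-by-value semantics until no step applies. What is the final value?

Answer: true

Working:
step 0: ((\x.(((if false then (\y.true) else (\z.true)) (\u.true)) || true)) (let v = (((8 + 8) + (let w = true in 2)) < (let p = (if true then (\q.2) else (\r.7)) in (if true then 7 else 0))) in (let s = (let t = ((\a.(\b.v)) 7) in (\c.8)) in ((\d.(\e.0)) (\f.false)))))
step 1: [delta@1.0.0.0] ((\x.(((if false then (\y.true) else (\z.true)) (\u.true)) || true)) (let v = ((16 + (let w = true in 2)) < (let p = (if true then (\q.2) else (\r.7)) in (if true then 7 else 0))) in (let s = (let t = ((\a.(\b.v)) 7) in (\c.8)) in ((\d.(\e.0)) (\f.false)))))
step 2: [let@1.0.0.1] ((\x.(((if false then (\y.true) else (\z.true)) (\u.true)) || true)) (let v = ((16 + 2) < (let p = (if true then (\q.2) else (\r.7)) in (if true then 7 else 0))) in (let s = (let t = ((\a.(\b.v)) 7) in (\c.8)) in ((\d.(\e.0)) (\f.false)))))
step 3: [delta@1.0.0] ((\x.(((if false then (\y.true) else (\z.true)) (\u.true)) || true)) (let v = (18 < (let p = (if true then (\q.2) else (\r.7)) in (if true then 7 else 0))) in (let s = (let t = ((\a.(\b.v)) 7) in (\c.8)) in ((\d.(\e.0)) (\f.false)))))
step 4: [if@1.0.1.0] ((\x.(((if false then (\y.true) else (\z.true)) (\u.true)) || true)) (let v = (18 < (let p = (\q.2) in (if true then 7 else 0))) in (let s = (let t = ((\a.(\b.v)) 7) in (\c.8)) in ((\d.(\e.0)) (\f.false)))))
step 5: [let@1.0.1] ((\x.(((if false then (\y.true) else (\z.true)) (\u.true)) || true)) (let v = (18 < (if true then 7 else 0)) in (let s = (let t = ((\a.(\b.v)) 7) in (\c.8)) in ((\d.(\e.0)) (\f.false)))))
step 6: [if@1.0.1] ((\x.(((if false then (\y.true) else (\z.true)) (\u.true)) || true)) (let v = (18 < 7) in (let s = (let t = ((\a.(\b.v)) 7) in (\c.8)) in ((\d.(\e.0)) (\f.false)))))
step 7: [delta@1.0] ((\x.(((if false then (\y.true) else (\z.true)) (\u.true)) || true)) (let v = false in (let s = (let t = ((\a.(\b.v)) 7) in (\c.8)) in ((\d.(\e.0)) (\f.false)))))
step 8: [let@1] ((\x.(((if false then (\y.true) else (\z.true)) (\u.true)) || true)) (let s = (let t = ((\a.(\b.false)) 7) in (\c.8)) in ((\d.(\e.0)) (\f.false))))
step 9: [beta@1.0.0] ((\x.(((if false then (\y.true) else (\z.true)) (\u.true)) || true)) (let s = (let t = (\b.false) in (\c.8)) in ((\d.(\e.0)) (\f.false))))
step 10: [let@1.0] ((\x.(((if false then (\y.true) else (\z.true)) (\u.true)) || true)) (let s = (\c.8) in ((\d.(\e.0)) (\f.false))))
step 11: [let@1] ((\x.(((if false then (\y.true) else (\z.true)) (\u.true)) || true)) ((\d.(\e.0)) (\f.false)))
step 12: [beta@1] ((\x.(((if false then (\y.true) else (\z.true)) (\u.true)) || true)) (\e.0))
step 13: [beta@root] (((if false then (\y.true) else (\z.true)) (\u.true)) || true)
step 14: [if@0.0] (((\z.true) (\u.true)) || true)
step 15: [beta@0] (true || true)
step 16: [delta@root] true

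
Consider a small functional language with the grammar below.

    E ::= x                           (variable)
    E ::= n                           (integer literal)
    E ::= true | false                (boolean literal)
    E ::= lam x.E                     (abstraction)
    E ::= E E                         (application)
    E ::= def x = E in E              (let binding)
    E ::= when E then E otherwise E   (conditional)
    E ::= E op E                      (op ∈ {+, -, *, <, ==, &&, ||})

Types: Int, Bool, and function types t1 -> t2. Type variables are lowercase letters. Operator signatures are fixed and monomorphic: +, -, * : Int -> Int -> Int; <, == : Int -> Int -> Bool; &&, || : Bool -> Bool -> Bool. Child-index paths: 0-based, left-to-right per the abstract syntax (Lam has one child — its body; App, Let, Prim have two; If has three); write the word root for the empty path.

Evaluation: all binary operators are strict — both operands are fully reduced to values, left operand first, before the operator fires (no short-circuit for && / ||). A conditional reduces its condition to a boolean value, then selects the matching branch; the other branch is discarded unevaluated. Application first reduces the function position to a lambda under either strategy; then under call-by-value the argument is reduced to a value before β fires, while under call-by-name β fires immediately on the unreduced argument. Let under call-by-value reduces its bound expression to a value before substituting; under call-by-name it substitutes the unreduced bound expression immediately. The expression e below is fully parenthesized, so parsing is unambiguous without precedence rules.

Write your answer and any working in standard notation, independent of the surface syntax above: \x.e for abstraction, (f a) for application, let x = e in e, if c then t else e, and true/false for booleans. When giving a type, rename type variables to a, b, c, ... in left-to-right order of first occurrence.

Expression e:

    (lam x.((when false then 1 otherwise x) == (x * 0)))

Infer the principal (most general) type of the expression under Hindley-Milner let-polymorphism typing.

Answer: Int -> Bool

Derivation:
  unify Bool ~ Bool
x : a
  unify Int ~ a
  unify Int ~ Int
x : Int
  unify Int ~ Int
  unify Int ~ Int
  unify Int ~ Int
\x._ : Int -> Bool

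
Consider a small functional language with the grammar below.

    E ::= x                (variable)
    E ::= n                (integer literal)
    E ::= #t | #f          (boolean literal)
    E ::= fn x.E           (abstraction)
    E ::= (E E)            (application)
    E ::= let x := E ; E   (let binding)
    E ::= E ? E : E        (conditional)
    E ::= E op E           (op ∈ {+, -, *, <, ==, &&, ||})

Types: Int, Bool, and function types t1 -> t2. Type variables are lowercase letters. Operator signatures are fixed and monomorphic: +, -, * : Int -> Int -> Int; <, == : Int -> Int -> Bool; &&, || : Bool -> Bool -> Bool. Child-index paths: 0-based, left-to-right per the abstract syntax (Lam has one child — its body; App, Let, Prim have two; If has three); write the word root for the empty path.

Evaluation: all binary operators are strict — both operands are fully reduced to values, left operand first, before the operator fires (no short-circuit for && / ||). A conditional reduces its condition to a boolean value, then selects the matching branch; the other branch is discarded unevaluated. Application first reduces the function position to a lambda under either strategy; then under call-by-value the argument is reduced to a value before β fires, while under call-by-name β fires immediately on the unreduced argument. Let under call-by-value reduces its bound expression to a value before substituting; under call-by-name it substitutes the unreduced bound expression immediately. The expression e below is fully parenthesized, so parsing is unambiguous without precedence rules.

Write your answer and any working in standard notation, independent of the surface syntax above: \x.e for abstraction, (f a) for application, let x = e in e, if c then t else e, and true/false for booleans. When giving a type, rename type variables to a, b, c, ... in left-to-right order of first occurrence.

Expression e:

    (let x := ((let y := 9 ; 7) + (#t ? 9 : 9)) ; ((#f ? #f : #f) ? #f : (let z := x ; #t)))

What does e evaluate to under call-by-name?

Trace:
step 0: (let x = ((let y = 9 in 7) + (if true then 9 else 9)) in (if (if false then false else false) then false else (let z = x in true)))
step 1: [let@root] (if (if false then false else false) then false else (let z = ((let y = 9 in 7) + (if true then 9 else 9)) in true))
step 2: [if@0] (if false then false else (let z = ((let y = 9 in 7) + (if true then 9 else 9)) in true))
step 3: [if@root] (let z = ((let y = 9 in 7) + (if true then 9 else 9)) in true)
step 4: [let@root] true

Answer: true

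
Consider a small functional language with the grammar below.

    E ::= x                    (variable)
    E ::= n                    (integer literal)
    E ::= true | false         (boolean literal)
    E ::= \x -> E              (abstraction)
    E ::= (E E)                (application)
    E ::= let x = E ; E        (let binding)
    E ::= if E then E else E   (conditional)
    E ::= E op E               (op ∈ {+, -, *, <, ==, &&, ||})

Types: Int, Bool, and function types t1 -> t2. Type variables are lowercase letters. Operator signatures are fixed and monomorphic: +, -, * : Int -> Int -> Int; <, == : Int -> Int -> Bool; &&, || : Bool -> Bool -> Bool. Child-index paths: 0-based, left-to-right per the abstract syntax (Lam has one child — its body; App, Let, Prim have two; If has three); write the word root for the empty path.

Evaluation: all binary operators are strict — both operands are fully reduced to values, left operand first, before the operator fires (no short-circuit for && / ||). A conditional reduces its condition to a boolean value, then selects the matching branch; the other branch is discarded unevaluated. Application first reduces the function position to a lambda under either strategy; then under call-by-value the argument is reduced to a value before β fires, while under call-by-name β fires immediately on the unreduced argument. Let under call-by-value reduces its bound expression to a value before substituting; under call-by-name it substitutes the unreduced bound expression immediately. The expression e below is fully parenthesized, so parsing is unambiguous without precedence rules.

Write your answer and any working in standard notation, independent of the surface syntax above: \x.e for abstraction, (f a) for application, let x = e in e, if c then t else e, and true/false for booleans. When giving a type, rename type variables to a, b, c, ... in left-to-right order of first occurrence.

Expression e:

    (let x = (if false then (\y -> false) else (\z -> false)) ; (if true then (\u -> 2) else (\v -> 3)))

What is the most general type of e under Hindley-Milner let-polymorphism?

Trace:
  unify Bool ~ Bool
\y._ : a -> Bool
\z._ : b -> Bool
  unify a -> Bool ~ b -> Bool
  unify a ~ b
  unify Bool ~ Bool
let x : forall. b -> Bool
  unify Bool ~ Bool
\u._ : c -> Int
\v._ : d -> Int
  unify c -> Int ~ d -> Int
  unify c ~ d
  unify Int ~ Int

Answer: a -> Int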